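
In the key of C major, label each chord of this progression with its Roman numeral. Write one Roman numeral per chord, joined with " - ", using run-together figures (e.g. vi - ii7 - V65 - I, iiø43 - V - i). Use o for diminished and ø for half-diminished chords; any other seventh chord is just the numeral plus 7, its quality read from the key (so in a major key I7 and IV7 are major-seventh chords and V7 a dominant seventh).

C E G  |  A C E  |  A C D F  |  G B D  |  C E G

C-E-G: root C is the tonic; major triad there is I.
A-C-E has root A, degree 6 in C major, so vi.
A-C-D-F: root D is the supertonic; minor seventh chord there is ii43.
G-B-D: root G is the dominant; major triad there is V.
C-E-G: major triad on C = scale degree 1 → I.

I - vi - ii43 - V - I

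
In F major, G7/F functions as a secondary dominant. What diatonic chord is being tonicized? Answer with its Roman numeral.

The chord is a dominant seventh chord on G.
A dominant resolves down a perfect fifth: G → C. In F major, C is scale degree 5, i.e. V.

V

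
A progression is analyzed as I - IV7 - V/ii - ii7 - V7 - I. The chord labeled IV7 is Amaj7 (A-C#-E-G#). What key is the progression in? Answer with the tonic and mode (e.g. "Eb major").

E major

The chord Amaj7 is a major seventh chord rooted on A; its label is IV7.
If A is scale degree 4 and the mode makes that degree carry a major seventh chord, the tonic is E and the mode is major.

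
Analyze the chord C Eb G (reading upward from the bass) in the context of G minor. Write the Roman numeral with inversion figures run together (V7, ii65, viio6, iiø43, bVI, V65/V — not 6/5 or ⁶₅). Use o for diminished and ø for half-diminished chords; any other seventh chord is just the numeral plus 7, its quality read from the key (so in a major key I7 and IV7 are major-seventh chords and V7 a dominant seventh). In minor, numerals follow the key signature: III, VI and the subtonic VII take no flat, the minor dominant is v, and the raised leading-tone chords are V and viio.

iv

Stacked in thirds the chord is C-Eb-G: a minor triad on C.
In G minor, C is the subdominant; the diatonic minor triad there is iv.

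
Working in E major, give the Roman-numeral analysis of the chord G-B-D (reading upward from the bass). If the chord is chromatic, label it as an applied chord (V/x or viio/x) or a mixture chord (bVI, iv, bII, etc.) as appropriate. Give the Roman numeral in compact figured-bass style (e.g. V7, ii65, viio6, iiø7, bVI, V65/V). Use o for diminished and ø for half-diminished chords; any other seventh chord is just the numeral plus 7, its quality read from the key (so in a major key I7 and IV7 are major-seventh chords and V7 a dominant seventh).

bIII

Stacked in thirds the chord is G-B-D: a major triad on G.
G is the lowered third degree of E major (diatonic 3 would be G#). This is a major triad on the lowered third degree, borrowed from the parallel minor.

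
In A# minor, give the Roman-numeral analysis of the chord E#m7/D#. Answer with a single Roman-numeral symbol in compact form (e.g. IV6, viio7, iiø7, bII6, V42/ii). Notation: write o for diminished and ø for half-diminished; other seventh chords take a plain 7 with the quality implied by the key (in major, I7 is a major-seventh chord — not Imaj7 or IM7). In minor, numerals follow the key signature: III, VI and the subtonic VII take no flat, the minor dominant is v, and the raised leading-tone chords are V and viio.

Stacked in thirds the chord is E#-G#-B#-D#: a minor seventh chord on E#.
E# is scale degree 5 in A# minor, and a minor seventh chord on that degree is written v7.
With D# in the bass the chord is in third inversion, so the figured bass is 42.

v42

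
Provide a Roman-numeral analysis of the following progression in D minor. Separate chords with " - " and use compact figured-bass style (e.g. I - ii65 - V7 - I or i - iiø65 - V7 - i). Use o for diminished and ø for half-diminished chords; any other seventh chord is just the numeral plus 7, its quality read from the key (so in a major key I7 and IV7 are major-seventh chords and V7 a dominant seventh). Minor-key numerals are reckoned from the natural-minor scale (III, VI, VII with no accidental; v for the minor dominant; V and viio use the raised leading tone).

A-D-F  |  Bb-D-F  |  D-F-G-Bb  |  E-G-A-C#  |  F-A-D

i64 - VI - iv43 - V43 - i6

A-D-F: minor triad on D = scale degree 1 → i64.
Bb-D-F has root Bb, degree 6 in D minor, so VI.
D-F-G-Bb: minor seventh chord on G = scale degree 4 → iv43.
E-G-A-C#: dominant seventh chord on A = scale degree 5 → V43.
F-A-D: minor triad on D = scale degree 1 → i6.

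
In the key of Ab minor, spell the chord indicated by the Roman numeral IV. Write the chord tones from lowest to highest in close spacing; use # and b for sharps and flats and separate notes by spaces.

Db F Ab

IV is the major subdominant, borrowed from the parallel major. In Ab minor that root is Db.
So the chord is Db-F-Ab, a major triad.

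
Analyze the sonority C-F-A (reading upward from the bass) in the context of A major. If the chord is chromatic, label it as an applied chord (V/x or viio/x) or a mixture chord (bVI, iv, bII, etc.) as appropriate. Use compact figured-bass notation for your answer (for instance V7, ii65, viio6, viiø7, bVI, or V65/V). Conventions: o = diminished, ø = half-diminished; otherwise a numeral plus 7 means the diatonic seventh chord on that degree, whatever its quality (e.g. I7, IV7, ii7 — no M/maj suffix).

bVI64

The pitches F-A-C form a major triad rooted on F.
F is the lowered sixth degree of A major (diatonic 6 would be F#). This is a major triad on the lowered sixth degree, borrowed from the parallel minor.
With C in the bass the chord is in second inversion, so the figured bass is 64.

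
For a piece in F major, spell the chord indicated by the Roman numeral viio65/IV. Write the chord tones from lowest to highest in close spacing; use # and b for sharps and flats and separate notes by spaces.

C Eb Gb A

The slash marks an applied leading-tone chord: viio of IV. In F major, IV is Bb, so the leading tone to it is A, a half step below.
Building a fully diminished seventh chord on A gives A-C-Eb-Gb.
With the 65 figure the chord is in first inversion; from the bass C upward in close position it reads C-Eb-Gb-A.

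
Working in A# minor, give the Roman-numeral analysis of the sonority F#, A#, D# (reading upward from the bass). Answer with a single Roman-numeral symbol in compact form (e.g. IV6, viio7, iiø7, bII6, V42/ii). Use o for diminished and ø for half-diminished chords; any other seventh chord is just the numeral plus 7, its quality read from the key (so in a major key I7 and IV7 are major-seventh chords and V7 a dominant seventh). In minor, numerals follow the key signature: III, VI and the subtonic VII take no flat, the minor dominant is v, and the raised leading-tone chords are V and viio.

iv6

Stacked in thirds the chord is D#-F#-A#: a minor triad on D#.
In A# minor, D# is the subdominant; the diatonic minor triad there is iv.
With F# in the bass the chord is in first inversion, so the figured bass is 6.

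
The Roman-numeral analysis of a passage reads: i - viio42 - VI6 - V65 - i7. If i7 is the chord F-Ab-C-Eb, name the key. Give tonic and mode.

The chord Fm7 is a minor seventh chord rooted on F; its label is i7.
If F is scale degree 1 and the mode makes that degree carry a minor seventh chord, the tonic is F and the mode is minor.

F minor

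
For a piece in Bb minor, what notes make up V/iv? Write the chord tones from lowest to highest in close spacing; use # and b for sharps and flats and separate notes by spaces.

Bb D F

V/iv is a secondary dominant — the dominant triad of iv. iv in Bb minor is Eb, so the applied chord's root is Bb, a perfect fifth above.
Building a major triad on Bb gives Bb-D-F.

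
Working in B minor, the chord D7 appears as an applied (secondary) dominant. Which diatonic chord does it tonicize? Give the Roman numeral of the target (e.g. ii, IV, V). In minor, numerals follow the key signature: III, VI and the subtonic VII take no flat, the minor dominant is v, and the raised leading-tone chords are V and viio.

VI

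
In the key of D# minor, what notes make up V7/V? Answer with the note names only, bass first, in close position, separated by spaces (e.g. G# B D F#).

V7/V is a secondary dominant — the dominant seventh of V. V in D# minor is A#, so the applied chord's root is E#, a perfect fifth above.
Building a dominant seventh chord on E# gives E#-G##-B#-D#.

E# G## B# D#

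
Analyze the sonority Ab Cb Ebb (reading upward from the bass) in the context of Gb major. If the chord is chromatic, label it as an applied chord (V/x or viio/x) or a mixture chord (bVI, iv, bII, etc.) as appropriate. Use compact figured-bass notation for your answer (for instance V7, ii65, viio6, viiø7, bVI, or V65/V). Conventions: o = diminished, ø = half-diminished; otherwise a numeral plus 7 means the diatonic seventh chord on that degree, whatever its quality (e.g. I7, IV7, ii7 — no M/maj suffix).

iio

Stacked in thirds the chord is Ab-Cb-Ebb: a diminished triad on Ab.
Ab is the second degree of Gb major. This is the diminished supertonic triad, borrowed from the parallel minor.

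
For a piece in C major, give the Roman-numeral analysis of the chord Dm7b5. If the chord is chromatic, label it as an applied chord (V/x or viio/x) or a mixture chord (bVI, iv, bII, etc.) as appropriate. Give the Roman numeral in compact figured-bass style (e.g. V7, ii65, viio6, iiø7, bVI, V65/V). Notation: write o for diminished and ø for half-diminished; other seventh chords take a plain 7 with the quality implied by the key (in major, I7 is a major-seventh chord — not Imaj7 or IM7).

The pitches D-F-Ab-C form a half-diminished seventh chord rooted on D.
D is the second degree of C major. This is the half-diminished supertonic seventh, borrowed from the parallel minor.

iiø7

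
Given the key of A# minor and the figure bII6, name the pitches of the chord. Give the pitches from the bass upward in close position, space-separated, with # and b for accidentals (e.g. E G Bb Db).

D# F# B

bII6 is the Neapolitan sixth — a major triad on the lowered second degree, here in its customary first inversion. In A# minor that root is B.
So the chord is B-D#-F#.
The figured bass 6 indicates first inversion, placing the third (D#) in the bass: D#-F#-B.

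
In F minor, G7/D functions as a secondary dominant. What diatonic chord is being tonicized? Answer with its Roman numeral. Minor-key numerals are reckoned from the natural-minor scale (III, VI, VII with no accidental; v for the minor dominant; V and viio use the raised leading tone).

The chord is a dominant seventh chord on G.
A dominant resolves down a perfect fifth: G → C. In F minor, C is scale degree 5, i.e. V.

V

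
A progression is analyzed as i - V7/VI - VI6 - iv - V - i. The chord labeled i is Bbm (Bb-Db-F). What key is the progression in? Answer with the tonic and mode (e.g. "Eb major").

Bb minor

The chord Bbm is a minor triad rooted on Bb; its label is i.
If Bb is scale degree 1 and the mode makes that degree carry a minor triad, the tonic is Bb and the mode is minor.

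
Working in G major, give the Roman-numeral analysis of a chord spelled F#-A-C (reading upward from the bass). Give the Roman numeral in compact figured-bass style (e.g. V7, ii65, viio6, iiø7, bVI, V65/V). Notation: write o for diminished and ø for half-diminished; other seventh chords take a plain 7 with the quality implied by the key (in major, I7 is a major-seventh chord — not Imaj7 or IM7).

Stacked in thirds the chord is F#-A-C: a diminished triad on F#.
F# is scale degree 7 in G major, and a diminished triad on that degree is written viio.

viio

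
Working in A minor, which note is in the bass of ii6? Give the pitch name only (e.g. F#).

D

ii in A minor has root B; the chord is B-D-F#.
The figure 6 means first inversion — the third is in the bass.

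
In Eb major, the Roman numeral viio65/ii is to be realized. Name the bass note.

The applied chord viio65/ii is rooted on E: E-G-Bb-Db.
The figure 65 means first inversion — the third is in the bass.

G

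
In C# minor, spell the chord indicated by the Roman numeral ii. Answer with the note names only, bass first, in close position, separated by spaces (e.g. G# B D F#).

D# F# A#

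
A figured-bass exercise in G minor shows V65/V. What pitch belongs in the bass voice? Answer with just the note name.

C#

The applied chord V65/V is rooted on A: A-C#-E-G.
The figure 65 means first inversion — the third is in the bass.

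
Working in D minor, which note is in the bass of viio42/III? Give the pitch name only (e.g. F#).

The applied chord viio42/III is rooted on E: E-G-Bb-Db.
The figure 42 means third inversion — the seventh is in the bass.

Db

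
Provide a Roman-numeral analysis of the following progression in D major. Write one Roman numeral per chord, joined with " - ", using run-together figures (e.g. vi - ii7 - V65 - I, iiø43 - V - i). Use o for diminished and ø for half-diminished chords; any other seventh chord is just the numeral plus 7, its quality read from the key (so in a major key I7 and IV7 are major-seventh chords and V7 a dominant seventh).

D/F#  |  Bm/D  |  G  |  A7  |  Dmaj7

I6 - vi6 - IV - V7 - I7

D/F#: major triad on D = scale degree 1 → I6.
Bm/D has root B, degree 6 in D major, so vi6.
G: major triad on G = scale degree 4 → IV.
A7 has root A, degree 5 in D major, so V7.
Dmaj7: root D is the tonic; major seventh chord there is I7.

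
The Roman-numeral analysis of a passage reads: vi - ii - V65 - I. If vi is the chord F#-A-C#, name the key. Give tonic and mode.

A major

vi is given as F#-A-C# — a minor triad with root F#.
Counting down 5 scale steps from F# places the tonic on A; a minor triad on degree 6 is diatonic only in major.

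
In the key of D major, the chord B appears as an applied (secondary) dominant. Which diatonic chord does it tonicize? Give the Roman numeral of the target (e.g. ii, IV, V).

ii

The chord is a major triad on B.
A dominant resolves down a perfect fifth: B → E. In D major, E is scale degree 2, i.e. ii.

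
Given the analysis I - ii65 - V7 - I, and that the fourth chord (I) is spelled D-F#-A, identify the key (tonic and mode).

D major

The anchor chord is a major triad on D, labeled I.
If D is scale degree 1 and the mode makes that degree carry a major triad, the tonic is D and the mode is major.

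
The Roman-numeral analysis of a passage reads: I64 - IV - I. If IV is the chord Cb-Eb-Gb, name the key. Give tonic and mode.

Gb major

The anchor chord is a major triad on Cb, labeled IV.
Counting down 3 scale steps from Cb places the tonic on Gb; a major triad on degree 4 is diatonic only in major.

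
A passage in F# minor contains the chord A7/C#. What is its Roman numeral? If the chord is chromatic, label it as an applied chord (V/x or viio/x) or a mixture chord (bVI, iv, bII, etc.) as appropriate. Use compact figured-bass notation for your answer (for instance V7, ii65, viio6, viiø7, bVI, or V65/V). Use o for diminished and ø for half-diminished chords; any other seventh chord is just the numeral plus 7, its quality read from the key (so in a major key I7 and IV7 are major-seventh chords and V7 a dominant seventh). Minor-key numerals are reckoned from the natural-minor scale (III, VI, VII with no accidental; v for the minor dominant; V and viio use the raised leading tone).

Stacked in thirds the chord is A-C#-E-G: a dominant seventh chord on A.
A is not a diatonic chord root with this quality in F# minor, but it lies a perfect fifth above D (VI), so the chord functions as an applied dominant of VI.
With C# in the bass the chord is in first inversion, so the figured bass is 65.

V65/VI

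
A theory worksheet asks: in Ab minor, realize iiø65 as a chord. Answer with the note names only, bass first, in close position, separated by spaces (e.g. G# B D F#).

The numeral's case and figure indicate a half-diminished seventh chord. In Ab minor its root, scale degree 2, is Bb.
That chord is spelled Bb-Db-Fb-Ab.
With the 65 figure the chord is in first inversion; from the bass Db upward in close position it reads Db-Fb-Ab-Bb.

Db Fb Ab Bb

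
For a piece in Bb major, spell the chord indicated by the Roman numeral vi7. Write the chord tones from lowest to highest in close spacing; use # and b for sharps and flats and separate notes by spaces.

G Bb D F

The numeral's case and figure indicate a minor seventh chord. In Bb major its root, the sixth degree, is G.
That chord is spelled G-Bb-D-F.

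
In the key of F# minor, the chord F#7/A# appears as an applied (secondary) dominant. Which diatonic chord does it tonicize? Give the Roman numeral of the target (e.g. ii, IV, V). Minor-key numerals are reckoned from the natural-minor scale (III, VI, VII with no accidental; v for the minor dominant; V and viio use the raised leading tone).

iv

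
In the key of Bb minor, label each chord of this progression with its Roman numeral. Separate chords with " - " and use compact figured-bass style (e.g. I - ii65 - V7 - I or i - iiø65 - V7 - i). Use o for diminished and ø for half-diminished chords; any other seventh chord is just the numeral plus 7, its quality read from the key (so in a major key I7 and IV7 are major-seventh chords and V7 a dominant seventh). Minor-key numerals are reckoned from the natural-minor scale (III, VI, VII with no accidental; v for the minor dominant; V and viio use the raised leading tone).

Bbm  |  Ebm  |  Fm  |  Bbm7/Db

i - iv - v - i65

Bbm: minor triad on Bb = scale degree 1 → i.
Ebm: minor triad on Eb = scale degree 4 → iv.
Fm: root F is the dominant; minor triad there is v.
Bbm7/Db: root Bb is the tonic; minor seventh chord there is i65.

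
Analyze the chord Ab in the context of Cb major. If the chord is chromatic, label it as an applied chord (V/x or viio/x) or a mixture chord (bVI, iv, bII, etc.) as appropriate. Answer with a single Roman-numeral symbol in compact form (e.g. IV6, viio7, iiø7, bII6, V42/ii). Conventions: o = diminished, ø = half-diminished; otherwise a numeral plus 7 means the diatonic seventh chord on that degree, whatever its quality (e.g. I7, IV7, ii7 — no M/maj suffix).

The pitches Ab-C-Eb form a major triad rooted on Ab.
Ab is not a diatonic chord root with this quality in Cb major, but it lies a perfect fifth above Db (ii), so the chord functions as an applied dominant of ii.

V/ii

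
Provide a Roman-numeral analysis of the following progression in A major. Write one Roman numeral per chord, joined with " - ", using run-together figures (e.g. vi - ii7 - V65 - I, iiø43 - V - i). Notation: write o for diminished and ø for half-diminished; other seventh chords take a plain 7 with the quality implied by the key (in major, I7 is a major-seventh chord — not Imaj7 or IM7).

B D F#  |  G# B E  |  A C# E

ii - V6 - I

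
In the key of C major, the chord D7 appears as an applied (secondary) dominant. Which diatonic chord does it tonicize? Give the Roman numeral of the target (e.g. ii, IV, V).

The chord is a dominant seventh chord on D.
A dominant resolves down a perfect fifth: D → G. In C major, G is scale degree 5, i.e. V.

V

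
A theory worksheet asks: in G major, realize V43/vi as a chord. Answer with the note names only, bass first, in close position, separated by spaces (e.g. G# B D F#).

V43/vi is a secondary dominant — the dominant seventh of vi. vi in G major is E, so the applied chord's root is B, a perfect fifth above.
Building a dominant seventh chord on B gives B-D#-F#-A.
With the 43 figure the chord is in second inversion; from the bass F# upward in close position it reads F#-A-B-D#.

F# A B D#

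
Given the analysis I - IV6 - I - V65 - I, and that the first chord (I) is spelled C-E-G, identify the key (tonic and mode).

The chord C is a major triad rooted on C; its label is I.
If C is scale degree 1 and the mode makes that degree carry a major triad, the tonic is C and the mode is major.

C major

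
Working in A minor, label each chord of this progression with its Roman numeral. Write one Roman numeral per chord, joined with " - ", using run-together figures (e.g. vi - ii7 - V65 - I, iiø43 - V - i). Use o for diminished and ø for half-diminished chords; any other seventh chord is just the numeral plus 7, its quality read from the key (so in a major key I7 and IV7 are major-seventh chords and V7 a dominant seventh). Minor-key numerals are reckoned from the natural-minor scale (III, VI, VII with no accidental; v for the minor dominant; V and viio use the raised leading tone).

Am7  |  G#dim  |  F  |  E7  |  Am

i7 - viio - VI - V7 - i

Am7: minor seventh chord on A = scale degree 1 → i7.
G#dim has root G#, degree 7 in A minor, so viio.
F has root F, degree 6 in A minor, so VI.
E7: dominant seventh chord on E = scale degree 5 → V7.
Am: minor triad on A = scale degree 1 → i.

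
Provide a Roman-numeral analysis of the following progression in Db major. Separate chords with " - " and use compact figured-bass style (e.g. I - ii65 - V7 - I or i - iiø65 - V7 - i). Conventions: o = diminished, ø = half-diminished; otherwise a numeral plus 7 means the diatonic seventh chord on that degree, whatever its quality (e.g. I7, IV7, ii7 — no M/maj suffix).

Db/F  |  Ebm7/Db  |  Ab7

Db/F has root Db, degree 1 in Db major, so I6.
Ebm7/Db: minor seventh chord on Eb = scale degree 2 → ii42.
Ab7: root Ab is the dominant; dominant seventh chord there is V7.

I6 - ii42 - V7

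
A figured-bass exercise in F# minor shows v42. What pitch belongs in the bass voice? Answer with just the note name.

B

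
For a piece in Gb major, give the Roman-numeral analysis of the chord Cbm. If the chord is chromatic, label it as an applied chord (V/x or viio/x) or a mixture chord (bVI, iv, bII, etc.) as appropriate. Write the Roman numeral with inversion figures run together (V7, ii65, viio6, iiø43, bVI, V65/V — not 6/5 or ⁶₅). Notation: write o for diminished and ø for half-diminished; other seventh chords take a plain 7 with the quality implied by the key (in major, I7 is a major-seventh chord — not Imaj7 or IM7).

iv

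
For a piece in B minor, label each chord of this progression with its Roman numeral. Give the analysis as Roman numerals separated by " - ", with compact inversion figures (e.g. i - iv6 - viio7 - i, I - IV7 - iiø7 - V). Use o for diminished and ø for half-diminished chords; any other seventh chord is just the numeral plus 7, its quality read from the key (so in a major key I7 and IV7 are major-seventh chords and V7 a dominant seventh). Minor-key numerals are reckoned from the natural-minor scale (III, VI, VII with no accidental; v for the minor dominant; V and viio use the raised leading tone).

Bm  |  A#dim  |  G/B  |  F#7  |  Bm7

Bm: root B is the tonic; minor triad there is i.
A#dim has root A#, degree 7 in B minor, so viio.
G/B: major triad on G = scale degree 6 → VI6.
F#7: root F# is the dominant; dominant seventh chord there is V7.
Bm7: minor seventh chord on B = scale degree 1 → i7.

i - viio - VI6 - V7 - i7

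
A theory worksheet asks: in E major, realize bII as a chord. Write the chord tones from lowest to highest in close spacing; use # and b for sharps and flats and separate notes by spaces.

Scale degree 2 in E major is F#; lowering it a half step gives F. bII is the Neapolitan chord — a major triad on the lowered second degree.
So the chord is F-A-C.

F A C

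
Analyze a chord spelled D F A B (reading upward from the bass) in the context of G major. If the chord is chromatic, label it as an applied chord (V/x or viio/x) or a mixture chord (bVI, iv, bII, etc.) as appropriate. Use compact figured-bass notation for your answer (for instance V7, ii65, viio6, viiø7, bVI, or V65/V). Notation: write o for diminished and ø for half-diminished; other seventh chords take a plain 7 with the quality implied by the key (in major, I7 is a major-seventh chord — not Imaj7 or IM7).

viiø65/IV

Stacked in thirds the chord is B-D-F-A: a half-diminished seventh chord on B.
B sits a half step below C (IV in G major); a diminished chord there is the applied leading-tone chord of IV.
With D in the bass the chord is in first inversion, so the figured bass is 65.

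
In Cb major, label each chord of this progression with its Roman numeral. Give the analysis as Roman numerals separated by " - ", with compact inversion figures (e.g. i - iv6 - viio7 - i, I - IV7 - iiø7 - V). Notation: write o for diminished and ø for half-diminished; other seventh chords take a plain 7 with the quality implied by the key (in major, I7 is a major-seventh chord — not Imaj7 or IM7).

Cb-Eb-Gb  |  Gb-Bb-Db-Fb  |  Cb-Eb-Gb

I - V7 - I

Cb-Eb-Gb: major triad on Cb = scale degree 1 → I.
Gb-Bb-Db-Fb: root Gb is the dominant; dominant seventh chord there is V7.
Cb-Eb-Gb: major triad on Cb = scale degree 1 → I.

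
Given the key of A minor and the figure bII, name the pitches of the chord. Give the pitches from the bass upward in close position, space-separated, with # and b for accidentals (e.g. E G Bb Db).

Bb D F

Scale degree 2 in A minor is B; lowering it a half step gives Bb. bII is the Neapolitan chord — a major triad on the lowered second degree.
So the chord is Bb-D-F.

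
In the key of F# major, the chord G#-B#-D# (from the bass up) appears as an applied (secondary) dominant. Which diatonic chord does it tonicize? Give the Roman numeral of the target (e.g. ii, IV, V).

The chord is a major triad on G#.
A dominant resolves down a perfect fifth: G# → C#. In F# major, C# is scale degree 5, i.e. V.

V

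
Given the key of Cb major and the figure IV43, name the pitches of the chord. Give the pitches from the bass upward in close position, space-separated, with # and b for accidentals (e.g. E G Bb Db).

Cb Eb Fb Ab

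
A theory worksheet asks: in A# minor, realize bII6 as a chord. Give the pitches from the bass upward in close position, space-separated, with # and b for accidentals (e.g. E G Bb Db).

bII6 is the Neapolitan sixth — a major triad on the lowered second degree, here in its customary first inversion. In A# minor that root is B.
So the chord is B-D#-F#, a major triad.
With the 6 figure the chord is in first inversion; from the bass D# upward in close position it reads D#-F#-B.

D# F# B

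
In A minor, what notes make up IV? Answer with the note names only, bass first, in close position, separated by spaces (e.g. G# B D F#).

IV is the major subdominant, borrowed from the parallel major. In A minor that root is D.
So the chord is D-F#-A.

D F# A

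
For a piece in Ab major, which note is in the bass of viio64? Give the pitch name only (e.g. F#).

viio in Ab major has root G; the chord is G-Bb-Db.
The figure 64 means second inversion — the fifth is in the bass.

Db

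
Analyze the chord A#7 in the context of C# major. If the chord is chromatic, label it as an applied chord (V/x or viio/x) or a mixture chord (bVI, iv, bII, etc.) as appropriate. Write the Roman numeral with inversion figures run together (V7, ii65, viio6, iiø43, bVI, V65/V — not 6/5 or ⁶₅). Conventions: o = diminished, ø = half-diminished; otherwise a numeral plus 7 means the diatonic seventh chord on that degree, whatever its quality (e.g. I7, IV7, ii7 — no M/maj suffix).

The pitches A#-C##-E#-G# form a dominant seventh chord rooted on A#.
A# is not a diatonic chord root with this quality in C# major, but it lies a perfect fifth above D# (ii), so the chord functions as an applied dominant of ii.

V7/ii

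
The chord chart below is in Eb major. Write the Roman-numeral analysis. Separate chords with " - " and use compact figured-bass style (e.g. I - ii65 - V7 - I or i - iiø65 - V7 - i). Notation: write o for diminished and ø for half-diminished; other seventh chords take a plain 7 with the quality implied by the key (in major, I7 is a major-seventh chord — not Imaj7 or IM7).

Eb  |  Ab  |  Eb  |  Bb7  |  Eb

Eb: root Eb is the tonic; major triad there is I.
Ab has root Ab, degree 4 in Eb major, so IV.
Eb: major triad on Eb = scale degree 1 → I.
Bb7 has root Bb, degree 5 in Eb major, so V7.
Eb: major triad on Eb = scale degree 1 → I.

I - IV - I - V7 - I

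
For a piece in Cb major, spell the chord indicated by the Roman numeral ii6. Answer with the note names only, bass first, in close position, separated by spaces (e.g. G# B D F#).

In Cb major, scale degree 2 is Db, and the diatonic chord built there is a minor triad.
Stacking thirds from Db gives Db-Fb-Ab.
The figured bass 6 indicates first inversion, placing the third (Fb) in the bass: Fb-Ab-Db.

Fb Ab Db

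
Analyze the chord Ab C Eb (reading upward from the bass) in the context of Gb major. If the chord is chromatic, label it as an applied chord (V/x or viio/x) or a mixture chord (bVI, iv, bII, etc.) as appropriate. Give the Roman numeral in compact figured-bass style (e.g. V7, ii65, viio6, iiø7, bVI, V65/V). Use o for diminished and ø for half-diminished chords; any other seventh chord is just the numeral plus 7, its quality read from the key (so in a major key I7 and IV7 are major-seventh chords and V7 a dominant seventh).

V/V

The pitches Ab-C-Eb form a major triad rooted on Ab.
Ab is not a diatonic chord root with this quality in Gb major, but it lies a perfect fifth above Db (V), so the chord functions as an applied dominant of V.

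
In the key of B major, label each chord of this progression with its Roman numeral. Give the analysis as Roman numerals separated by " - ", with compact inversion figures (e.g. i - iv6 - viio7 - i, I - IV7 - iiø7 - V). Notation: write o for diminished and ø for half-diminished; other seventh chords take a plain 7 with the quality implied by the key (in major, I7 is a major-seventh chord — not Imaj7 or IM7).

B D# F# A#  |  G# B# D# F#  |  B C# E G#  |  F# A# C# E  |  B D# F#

I7 - V7/ii - ii42 - V7 - I

B-D#-F#-A# has root B, degree 1 in B major, so I7.
G#-B#-D#-F#: a dominant seventh chord on G#, the applied dominant of ii → V7/ii.
B-C#-E-G# has root C#, degree 2 in B major, so ii42.
F#-A#-C#-E: root F# is the dominant; dominant seventh chord there is V7.
B-D#-F# has root B, degree 1 in B major, so I.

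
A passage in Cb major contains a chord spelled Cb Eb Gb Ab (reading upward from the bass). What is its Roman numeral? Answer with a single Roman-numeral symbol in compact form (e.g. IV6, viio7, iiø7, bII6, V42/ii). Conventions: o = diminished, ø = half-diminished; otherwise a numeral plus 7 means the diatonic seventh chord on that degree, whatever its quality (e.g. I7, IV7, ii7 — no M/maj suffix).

The pitches Ab-Cb-Eb-Gb form a minor seventh chord rooted on Ab.
In Cb major, Ab is the submediant; the diatonic minor seventh chord there is vi7.
With Cb in the bass the chord is in first inversion, so the figured bass is 65.

vi65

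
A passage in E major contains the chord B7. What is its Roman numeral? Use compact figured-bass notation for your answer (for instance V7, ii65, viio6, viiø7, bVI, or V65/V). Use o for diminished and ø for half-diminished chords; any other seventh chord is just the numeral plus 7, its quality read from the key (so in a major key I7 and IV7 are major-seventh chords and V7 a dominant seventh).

V7

The pitches B-D#-F#-A form a dominant seventh chord rooted on B.
In E major, B is the dominant; the diatonic dominant seventh chord there is V7.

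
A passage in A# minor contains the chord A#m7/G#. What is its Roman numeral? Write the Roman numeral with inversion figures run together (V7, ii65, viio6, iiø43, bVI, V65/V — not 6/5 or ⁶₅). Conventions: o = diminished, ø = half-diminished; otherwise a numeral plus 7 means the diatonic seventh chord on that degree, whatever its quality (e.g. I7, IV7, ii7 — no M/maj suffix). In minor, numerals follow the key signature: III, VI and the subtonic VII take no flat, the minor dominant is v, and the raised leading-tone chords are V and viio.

The pitches A#-C#-E#-G# form a minor seventh chord rooted on A#.
A# is scale degree 1 in A# minor, and a minor seventh chord on that degree is written i7.
With G# in the bass the chord is in third inversion, so the figured bass is 42.

i42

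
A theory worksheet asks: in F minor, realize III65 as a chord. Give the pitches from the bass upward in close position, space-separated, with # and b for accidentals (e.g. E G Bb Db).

C Eb G Ab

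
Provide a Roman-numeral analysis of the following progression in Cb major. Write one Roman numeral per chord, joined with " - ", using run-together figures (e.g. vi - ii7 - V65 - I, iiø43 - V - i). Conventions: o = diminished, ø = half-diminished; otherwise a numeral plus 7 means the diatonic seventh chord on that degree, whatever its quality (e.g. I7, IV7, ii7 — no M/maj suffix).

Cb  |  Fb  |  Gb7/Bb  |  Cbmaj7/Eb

Cb has root Cb, degree 1 in Cb major, so I.
Fb: major triad on Fb = scale degree 4 → IV.
Gb7/Bb: dominant seventh chord on Gb = scale degree 5 → V65.
Cbmaj7/Eb: major seventh chord on Cb = scale degree 1 → I65.

I - IV - V65 - I65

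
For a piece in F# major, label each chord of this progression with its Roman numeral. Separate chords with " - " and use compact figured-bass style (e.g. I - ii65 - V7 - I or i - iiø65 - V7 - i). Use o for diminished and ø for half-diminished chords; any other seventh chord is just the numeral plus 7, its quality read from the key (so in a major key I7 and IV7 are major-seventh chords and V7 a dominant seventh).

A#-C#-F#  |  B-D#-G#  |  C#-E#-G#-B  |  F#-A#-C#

I6 - ii6 - V7 - I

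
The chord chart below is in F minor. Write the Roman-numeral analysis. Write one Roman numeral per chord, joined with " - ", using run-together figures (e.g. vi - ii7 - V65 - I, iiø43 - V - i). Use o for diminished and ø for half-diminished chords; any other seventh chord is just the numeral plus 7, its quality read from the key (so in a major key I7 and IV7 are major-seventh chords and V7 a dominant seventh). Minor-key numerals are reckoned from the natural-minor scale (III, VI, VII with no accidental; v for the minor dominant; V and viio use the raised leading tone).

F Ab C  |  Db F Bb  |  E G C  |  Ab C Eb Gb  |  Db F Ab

F-Ab-C: root F is the tonic; minor triad there is i.
Db-F-Bb: minor triad on Bb = scale degree 4 → iv6.
E-G-C: root C is the dominant; major triad there is V6.
Ab-C-Eb-Gb: a dominant seventh chord on Ab, the applied dominant of VI → V7/VI.
Db-F-Ab: major triad on Db = scale degree 6 → VI.

i - iv6 - V6 - V7/VI - VI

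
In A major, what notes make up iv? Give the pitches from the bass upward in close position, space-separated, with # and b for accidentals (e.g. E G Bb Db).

D F A

iv is the minor subdominant, borrowed from the parallel minor. In A major that root is D.
So the chord is D-F-A.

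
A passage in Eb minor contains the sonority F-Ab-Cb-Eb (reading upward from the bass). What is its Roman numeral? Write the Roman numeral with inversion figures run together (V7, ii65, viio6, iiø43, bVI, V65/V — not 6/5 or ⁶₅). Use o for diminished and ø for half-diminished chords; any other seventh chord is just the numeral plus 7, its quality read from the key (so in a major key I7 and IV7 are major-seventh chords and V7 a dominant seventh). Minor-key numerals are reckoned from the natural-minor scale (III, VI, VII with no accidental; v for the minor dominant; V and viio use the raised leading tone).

The pitches F-Ab-Cb-Eb form a half-diminished seventh chord rooted on F.
In Eb minor, F is the supertonic; the diatonic half-diminished seventh chord there is iiø7.

iiø7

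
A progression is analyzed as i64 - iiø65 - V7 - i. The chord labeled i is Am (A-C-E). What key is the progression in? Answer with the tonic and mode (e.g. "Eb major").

A minor

The chord Am is a minor triad rooted on A; its label is i.
If A is scale degree 1 and the mode makes that degree carry a minor triad, the tonic is A and the mode is minor.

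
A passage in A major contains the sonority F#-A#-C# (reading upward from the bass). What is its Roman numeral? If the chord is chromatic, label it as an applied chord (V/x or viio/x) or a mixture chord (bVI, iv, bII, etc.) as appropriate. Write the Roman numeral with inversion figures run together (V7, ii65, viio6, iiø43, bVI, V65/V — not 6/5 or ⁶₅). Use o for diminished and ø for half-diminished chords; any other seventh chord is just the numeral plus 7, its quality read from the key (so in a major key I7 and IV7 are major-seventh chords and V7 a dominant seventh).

The pitches F#-A#-C# form a major triad rooted on F#.
F# is not a diatonic chord root with this quality in A major, but it lies a perfect fifth above B (ii), so the chord functions as an applied dominant of ii.

V/ii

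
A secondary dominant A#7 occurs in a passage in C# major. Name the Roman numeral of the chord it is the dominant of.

ii

The chord is a dominant seventh chord on A#.
A dominant resolves down a perfect fifth: A# → D#. In C# major, D# is scale degree 2, i.e. ii.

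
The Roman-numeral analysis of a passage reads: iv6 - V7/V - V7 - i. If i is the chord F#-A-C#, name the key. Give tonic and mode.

F# minor

i is given as F#-A-C# — a minor triad with root F#.
If F# is scale degree 1 and the mode makes that degree carry a minor triad, the tonic is F# and the mode is minor.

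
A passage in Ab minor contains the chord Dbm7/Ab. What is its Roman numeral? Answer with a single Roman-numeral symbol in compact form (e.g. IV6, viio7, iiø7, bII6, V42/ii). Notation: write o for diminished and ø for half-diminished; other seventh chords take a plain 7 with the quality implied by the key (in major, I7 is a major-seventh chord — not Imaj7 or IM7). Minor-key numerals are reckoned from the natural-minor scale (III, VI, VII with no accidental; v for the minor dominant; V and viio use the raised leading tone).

iv43

Stacked in thirds the chord is Db-Fb-Ab-Cb: a minor seventh chord on Db.
Db is scale degree 4 in Ab minor, and a minor seventh chord on that degree is written iv7.
With Ab in the bass the chord is in second inversion, so the figured bass is 43.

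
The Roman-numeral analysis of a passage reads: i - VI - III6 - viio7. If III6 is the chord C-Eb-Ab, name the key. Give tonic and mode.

F minor

III6 is given as C-Eb-Ab — a major triad with root Ab.
Counting down 2 scale steps from Ab places the tonic on F; a major triad on degree 3 is diatonic only in minor.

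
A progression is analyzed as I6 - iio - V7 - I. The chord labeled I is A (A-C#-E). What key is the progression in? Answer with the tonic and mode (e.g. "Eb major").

A major

The chord A is a major triad rooted on A; its label is I.
If A is scale degree 1 and the mode makes that degree carry a major triad, the tonic is A and the mode is major.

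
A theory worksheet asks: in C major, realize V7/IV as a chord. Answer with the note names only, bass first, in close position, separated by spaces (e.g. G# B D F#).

V7/IV is a secondary dominant — the dominant seventh of IV. IV in C major is F, so the applied chord's root is C, a perfect fifth above.
Building a dominant seventh chord on C gives C-E-G-Bb.

C E G Bb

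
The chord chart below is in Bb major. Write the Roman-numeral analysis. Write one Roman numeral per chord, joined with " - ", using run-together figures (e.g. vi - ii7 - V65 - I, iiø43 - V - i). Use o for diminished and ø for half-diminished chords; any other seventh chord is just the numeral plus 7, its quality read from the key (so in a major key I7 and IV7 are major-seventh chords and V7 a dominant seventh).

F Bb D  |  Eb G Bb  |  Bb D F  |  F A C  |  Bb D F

I64 - IV - I - V - I

F-Bb-D: root Bb is the tonic; major triad there is I64.
Eb-G-Bb: root Eb is the subdominant; major triad there is IV.
Bb-D-F: major triad on Bb = scale degree 1 → I.
F-A-C: root F is the dominant; major triad there is V.
Bb-D-F: root Bb is the tonic; major triad there is I.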